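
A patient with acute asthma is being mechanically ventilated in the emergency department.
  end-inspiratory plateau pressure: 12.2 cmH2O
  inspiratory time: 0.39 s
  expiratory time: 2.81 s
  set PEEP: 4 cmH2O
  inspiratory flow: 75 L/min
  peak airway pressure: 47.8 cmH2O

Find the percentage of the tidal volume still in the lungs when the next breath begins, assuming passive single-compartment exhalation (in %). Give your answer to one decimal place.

19.0

Flow: 75 L/min ÷ 60 = 1.25 L/s.
Vt = flow × Ti = 1.25 L/s × 0.39 s × 1000 mL/L = 487.5 mL.
R = (PIP − Pplat)/V̇ = (47.8 − 12.2) / 1.25 = 35.6/1.25 = 28.48 cmH2O·s/L.
C = Vt/(Pplat − PEEP) = 487.5 / (12.2 − 4) = 487.5/8.2 = 59.451 mL/cmH2O.
τ = R × C = 28.48 × 0.05945 L/cmH2O = 1.693 s.
Fraction remaining at end-expiration = e^(−Te/τ) = e^(−2.81/1.693) = 0.1902 → 19.02%.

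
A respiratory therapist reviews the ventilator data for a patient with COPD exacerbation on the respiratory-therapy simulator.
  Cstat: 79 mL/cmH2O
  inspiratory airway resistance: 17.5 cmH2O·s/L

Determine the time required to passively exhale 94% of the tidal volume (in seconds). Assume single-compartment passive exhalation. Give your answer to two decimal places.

3.89

τ = R × C = 17.5 × 79 mL/cmH2O = 17.5 × 0.079 L/cmH2O = 1.383 s.
Exhaled fraction f = 1 − e^(−t/τ) → t = −τ·ln(1 − f) = −1.383·ln(0.06) = 3.891 s.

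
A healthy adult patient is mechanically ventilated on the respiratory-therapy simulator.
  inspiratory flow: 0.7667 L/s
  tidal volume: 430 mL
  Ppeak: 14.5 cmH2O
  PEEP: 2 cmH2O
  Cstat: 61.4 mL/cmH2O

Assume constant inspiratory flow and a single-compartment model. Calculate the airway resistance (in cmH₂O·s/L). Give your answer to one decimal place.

Equation of motion (constant flow): PIP = Vt/C + R·V̇ + PEEP.
R·V̇ = PIP − Vt/C − PEEP = 14.5 − 430/61.4 − 2 = 14.5 − 7.003 − 2 = 5.497 cmH2O.
R = 5.497 / 0.7667 = 7.17 cmH2O·s/L.

7.2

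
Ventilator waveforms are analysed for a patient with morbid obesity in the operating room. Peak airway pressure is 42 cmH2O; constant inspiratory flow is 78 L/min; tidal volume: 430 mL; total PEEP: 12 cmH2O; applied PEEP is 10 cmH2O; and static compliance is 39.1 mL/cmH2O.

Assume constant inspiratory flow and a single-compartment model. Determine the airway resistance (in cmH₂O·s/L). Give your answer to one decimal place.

Flow: 78 L/min ÷ 60 = 1.3 L/s.
Total PEEP = 12 cmH2O (set 10 + intrinsic 2); this is the baseline alveolar pressure.
Equation of motion (constant flow): PIP = Vt/C + R·V̇ + PEEP.
R·V̇ = PIP − Vt/C − PEEP = 42 − 430/39.1 − 12 = 42 − 10.997 − 12 = 19.003 cmH2O.
R = 19.003 / 1.3 = 14.618 cmH2O·s/L.

14.6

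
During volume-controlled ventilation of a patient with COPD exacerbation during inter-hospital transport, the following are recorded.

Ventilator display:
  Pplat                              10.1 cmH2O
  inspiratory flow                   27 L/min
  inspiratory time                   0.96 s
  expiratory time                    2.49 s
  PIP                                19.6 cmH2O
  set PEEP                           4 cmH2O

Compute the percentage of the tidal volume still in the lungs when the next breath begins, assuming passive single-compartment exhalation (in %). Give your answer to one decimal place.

18.9

Flow: 27 L/min ÷ 60 = 0.45 L/s.
Vt = flow × Ti = 0.45 L/s × 0.96 s × 1000 mL/L = 432.0 mL.
R = (PIP − Pplat)/V̇ = (19.6 − 10.1) / 0.45 = 9.5/0.45 = 21.111 cmH2O·s/L.
C = Vt/(Pplat − PEEP) = 432.0 / (10.1 − 4) = 432.0/6.1 = 70.82 mL/cmH2O.
τ = R × C = 21.111 × 0.07082 L/cmH2O = 1.495 s.
Fraction remaining at end-expiration = e^(−Te/τ) = e^(−2.49/1.495) = 0.1891 → 18.91%.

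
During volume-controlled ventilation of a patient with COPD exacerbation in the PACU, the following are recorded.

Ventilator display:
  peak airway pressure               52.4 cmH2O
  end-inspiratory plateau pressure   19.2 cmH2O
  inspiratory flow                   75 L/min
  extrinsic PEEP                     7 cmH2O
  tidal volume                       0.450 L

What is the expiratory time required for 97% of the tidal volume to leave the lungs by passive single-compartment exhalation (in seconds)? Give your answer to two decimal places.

Flow: 75 L/min ÷ 60 = 1.25 L/s.
R = (PIP − Pplat)/V̇ = (52.4 − 19.2) / 1.25 = 33.2/1.25 = 26.56 cmH2O·s/L.
C = Vt/(Pplat − PEEP) = 450.0 / (19.2 − 7) = 450.0/12.2 = 36.885 mL/cmH2O.
τ = R × C = 26.56 × 0.03689 L/cmH2O = 0.9798 s.
t = −τ·ln(1 − 0.97) = −0.9798·ln(0.03) = 3.436 s.

3.44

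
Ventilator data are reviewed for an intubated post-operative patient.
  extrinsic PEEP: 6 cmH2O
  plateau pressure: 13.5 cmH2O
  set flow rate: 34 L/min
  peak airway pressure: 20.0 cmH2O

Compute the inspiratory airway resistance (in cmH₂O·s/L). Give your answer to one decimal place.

11.5

Flow: 34 L/min ÷ 60 = 0.5667 L/s.
Raw = (PIP − Pplat) / flow = (20.0 − 13.5) / 0.5667 = 6.5 / 0.5667 = 11.47 cmH2O·s/L.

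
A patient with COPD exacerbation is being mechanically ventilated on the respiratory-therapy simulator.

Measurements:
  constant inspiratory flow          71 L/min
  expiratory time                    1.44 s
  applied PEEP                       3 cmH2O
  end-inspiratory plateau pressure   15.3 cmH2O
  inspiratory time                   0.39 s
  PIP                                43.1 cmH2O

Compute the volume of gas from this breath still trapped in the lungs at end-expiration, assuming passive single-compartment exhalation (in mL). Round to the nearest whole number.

90

Flow: 71 L/min ÷ 60 = 1.1833 L/s.
Vt = flow × Ti = 1.1833 L/s × 0.39 s × 1000 mL/L = 461.49 mL.
R = (PIP − Pplat)/V̇ = (43.1 − 15.3) / 1.1833 = 27.8/1.1833 = 23.494 cmH2O·s/L.
C = Vt/(Pplat − PEEP) = 461.49 / (15.3 − 3) = 461.49/12.3 = 37.52 mL/cmH2O.
τ = R × C = 23.494 × 0.03752 L/cmH2O = 0.8815 s.
Fraction remaining = e^(−Te/τ) = e^(−1.44/0.8815) = 0.1952.
Trapped volume = 461.49 × 0.1952 = 90.083 mL.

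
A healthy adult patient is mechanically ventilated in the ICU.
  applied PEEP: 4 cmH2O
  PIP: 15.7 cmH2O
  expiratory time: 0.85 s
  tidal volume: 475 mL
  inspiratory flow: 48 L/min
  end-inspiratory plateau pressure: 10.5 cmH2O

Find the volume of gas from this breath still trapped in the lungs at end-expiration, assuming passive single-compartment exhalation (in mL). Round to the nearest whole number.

Flow: 48 L/min ÷ 60 = 0.8 L/s.
R = (PIP − Pplat)/V̇ = (15.7 − 10.5) / 0.8 = 5.2/0.8 = 6.5 cmH2O·s/L.
C = Vt/(Pplat − PEEP) = 475.0 / (10.5 − 4) = 475.0/6.5 = 73.077 mL/cmH2O.
τ = R × C = 6.5 × 0.07308 L/cmH2O = 0.475 s.
Fraction remaining = e^(−Te/τ) = e^(−0.85/0.475) = 0.167.
Trapped volume = 475.0 × 0.167 = 79.325 mL.

79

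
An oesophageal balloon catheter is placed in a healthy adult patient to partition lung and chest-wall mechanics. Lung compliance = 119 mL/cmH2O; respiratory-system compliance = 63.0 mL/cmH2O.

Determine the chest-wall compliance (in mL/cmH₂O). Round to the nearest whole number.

134

1/Ccw = 1/Crs − 1/CL.
1/Ccw = 1/63.0 − 1/119 = 0.00747.
Ccw = 133.87 mL/cmH2O.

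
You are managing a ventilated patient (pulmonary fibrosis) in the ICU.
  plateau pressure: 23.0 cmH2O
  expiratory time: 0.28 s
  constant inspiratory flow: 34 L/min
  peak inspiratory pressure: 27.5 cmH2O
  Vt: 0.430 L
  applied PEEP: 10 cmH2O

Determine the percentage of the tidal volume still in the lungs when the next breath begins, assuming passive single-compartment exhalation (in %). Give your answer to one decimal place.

34.4

Flow: 34 L/min ÷ 60 = 0.5667 L/s.
R = (PIP − Pplat)/V̇ = (27.5 − 23.0) / 0.5667 = 4.5/0.5667 = 7.941 cmH2O·s/L.
C = Vt/(Pplat − PEEP) = 430.0 / (23.0 − 10) = 430.0/13.0 = 33.077 mL/cmH2O.
τ = R × C = 7.941 × 0.03308 L/cmH2O = 0.2627 s.
Fraction remaining at end-expiration = e^(−Te/τ) = e^(−0.28/0.2627) = 0.3444 → 34.44%.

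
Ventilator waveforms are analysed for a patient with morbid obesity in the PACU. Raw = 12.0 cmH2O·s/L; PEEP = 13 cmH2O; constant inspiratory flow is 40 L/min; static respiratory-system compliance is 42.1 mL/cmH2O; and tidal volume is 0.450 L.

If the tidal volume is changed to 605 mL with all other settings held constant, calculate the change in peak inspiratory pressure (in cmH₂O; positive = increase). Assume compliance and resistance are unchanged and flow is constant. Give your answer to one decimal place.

PIP = Vt/C + R·V̇ + PEEP (constant-flow equation of motion).
Only the elastic term changes: ΔPIP = ΔVt / C = (605 − 450) / 42.1 = 3.682 cmH2O.

3.7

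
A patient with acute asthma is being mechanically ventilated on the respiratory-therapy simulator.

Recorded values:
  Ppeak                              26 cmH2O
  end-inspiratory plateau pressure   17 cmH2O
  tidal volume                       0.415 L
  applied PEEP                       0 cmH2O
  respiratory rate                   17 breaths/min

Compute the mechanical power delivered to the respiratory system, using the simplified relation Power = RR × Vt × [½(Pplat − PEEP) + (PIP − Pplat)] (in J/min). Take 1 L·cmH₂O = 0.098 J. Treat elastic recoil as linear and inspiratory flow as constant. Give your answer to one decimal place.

Per-breath work = Vt × [½(Pplat−PEEP) + (PIP−Pplat)] = 0.415 × [0.5×17.0 + 9.0] = 0.415 × 17.5 = 7.263 L·cmH2O.
Power = 17 × 7.263 = 123.47 L·cmH2O/min.
× 0.098 J/(L·cmH2O) → 12.1 J/min.

12.1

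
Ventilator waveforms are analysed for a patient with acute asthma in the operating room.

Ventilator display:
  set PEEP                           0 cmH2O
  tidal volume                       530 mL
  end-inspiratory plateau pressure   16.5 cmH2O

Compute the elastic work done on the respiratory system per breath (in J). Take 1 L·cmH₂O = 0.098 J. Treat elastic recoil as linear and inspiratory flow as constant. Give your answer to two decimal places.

Elastic work ≈ ½ × (Pplat − PEEP) × Vt = 0.5 × (16.5 − 0) × 0.530 L = 0.5 × 16.5 × 0.530 = 4.373 L·cmH2O.
× 0.098 J/(L·cmH2O) → 0.4286 J.

0.43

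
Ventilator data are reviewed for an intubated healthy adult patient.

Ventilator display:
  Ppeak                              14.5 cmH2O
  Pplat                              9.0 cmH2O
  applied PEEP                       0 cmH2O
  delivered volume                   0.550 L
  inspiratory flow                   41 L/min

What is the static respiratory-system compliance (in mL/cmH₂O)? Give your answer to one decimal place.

61.1

Cstat = Vt / (Pplat − PEEP) = 550 / (9.0 − 0) = 550 / 9.0 = 61.111 mL/cmH2O.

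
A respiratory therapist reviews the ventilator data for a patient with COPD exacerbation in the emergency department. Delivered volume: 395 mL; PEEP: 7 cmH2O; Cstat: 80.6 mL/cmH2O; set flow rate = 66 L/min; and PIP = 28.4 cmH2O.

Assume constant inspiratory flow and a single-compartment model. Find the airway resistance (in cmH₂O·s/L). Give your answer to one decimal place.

Flow: 66 L/min ÷ 60 = 1.1 L/s.
Equation of motion (constant flow): PIP = Vt/C + R·V̇ + PEEP.
R·V̇ = PIP − Vt/C − PEEP = 28.4 − 395/80.6 − 7 = 28.4 − 4.901 − 7 = 16.499 cmH2O.
R = 16.499 / 1.1 = 14.999 cmH2O·s/L.

15.0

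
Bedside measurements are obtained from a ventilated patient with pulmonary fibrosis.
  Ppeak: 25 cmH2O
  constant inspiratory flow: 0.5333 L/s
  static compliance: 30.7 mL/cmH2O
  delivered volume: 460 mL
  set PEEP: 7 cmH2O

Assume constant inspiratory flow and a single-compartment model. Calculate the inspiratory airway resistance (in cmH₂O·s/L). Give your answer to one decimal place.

Equation of motion (constant flow): PIP = Vt/C + R·V̇ + PEEP.
R·V̇ = PIP − Vt/C − PEEP = 25 − 460/30.7 − 7 = 25 − 14.984 − 7 = 3.016 cmH2O.
R = 3.016 / 0.5333 = 5.655 cmH2O·s/L.

5.7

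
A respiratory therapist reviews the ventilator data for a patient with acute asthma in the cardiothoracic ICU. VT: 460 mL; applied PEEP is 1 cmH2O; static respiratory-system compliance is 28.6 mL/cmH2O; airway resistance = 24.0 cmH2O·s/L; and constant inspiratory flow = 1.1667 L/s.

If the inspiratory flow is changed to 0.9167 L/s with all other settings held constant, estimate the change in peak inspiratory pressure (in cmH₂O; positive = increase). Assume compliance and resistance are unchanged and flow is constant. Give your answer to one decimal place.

PIP = Vt/C + R·V̇ + PEEP (constant-flow equation of motion).
Only the resistive term changes: ΔPIP = R × ΔV̇ = 24.0 × (0.9167 − 1.1667) = 24.0 × -0.25 = -6.0 cmH2O.

-6.0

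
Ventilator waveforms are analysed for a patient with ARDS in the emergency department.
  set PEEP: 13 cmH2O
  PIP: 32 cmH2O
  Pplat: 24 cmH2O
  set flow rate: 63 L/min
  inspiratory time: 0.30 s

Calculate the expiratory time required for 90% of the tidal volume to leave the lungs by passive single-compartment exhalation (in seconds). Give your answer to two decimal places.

0.50

Flow: 63 L/min ÷ 60 = 1.05 L/s.
Vt = flow × Ti = 1.05 L/s × 0.30 s × 1000 mL/L = 315.0 mL.
R = (PIP − Pplat)/V̇ = (32 − 24) / 1.05 = 8.0/1.05 = 7.619 cmH2O·s/L.
C = Vt/(Pplat − PEEP) = 315.0 / (24 − 13) = 315.0/11.0 = 28.636 mL/cmH2O.
τ = R × C = 7.619 × 0.02864 L/cmH2O = 0.2182 s.
t = −τ·ln(1 − 0.90) = −0.2182·ln(0.1) = 0.5024 s.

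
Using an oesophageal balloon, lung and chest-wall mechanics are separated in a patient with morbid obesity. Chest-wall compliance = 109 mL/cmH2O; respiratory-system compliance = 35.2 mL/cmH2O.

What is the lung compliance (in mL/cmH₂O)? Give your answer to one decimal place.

52.0

1/CL = 1/Crs − 1/Ccw.
1/CL = 1/35.2 − 1/109 = 0.01923.
CL = 52.002 mL/cmH2O.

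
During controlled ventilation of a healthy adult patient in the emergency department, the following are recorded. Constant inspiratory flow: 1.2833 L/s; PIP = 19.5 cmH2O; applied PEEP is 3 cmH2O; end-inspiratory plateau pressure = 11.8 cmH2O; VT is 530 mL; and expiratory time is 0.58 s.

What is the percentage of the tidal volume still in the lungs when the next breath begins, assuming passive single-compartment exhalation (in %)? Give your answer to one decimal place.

20.1

R = (PIP − Pplat)/V̇ = (19.5 − 11.8) / 1.2833 = 7.7/1.2833 = 6.0 cmH2O·s/L.
C = Vt/(Pplat − PEEP) = 530.0 / (11.8 − 3) = 530.0/8.8 = 60.227 mL/cmH2O.
τ = R × C = 6.0 × 0.06023 L/cmH2O = 0.3614 s.
Fraction remaining at end-expiration = e^(−Te/τ) = e^(−0.58/0.3614) = 0.2009 → 20.09%.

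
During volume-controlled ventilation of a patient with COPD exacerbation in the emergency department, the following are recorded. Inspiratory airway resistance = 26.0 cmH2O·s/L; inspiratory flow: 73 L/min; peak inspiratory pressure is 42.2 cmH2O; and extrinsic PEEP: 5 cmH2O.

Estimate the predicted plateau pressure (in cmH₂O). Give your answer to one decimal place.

10.6

Flow: 73 L/min ÷ 60 = 1.2167 L/s.
Pplat = PIP − Raw × flow = 42.2 − 26.0 × 1.2167 = 42.2 − 31.634 = 10.566 cmH2O.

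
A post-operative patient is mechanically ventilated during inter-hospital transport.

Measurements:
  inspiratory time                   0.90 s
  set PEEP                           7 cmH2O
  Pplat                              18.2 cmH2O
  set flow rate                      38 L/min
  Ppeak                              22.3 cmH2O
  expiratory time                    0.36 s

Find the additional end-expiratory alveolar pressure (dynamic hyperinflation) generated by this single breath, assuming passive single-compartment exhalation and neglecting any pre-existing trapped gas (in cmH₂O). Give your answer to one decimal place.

3.8

Flow: 38 L/min ÷ 60 = 0.6333 L/s.
Vt = flow × Ti = 0.6333 L/s × 0.90 s × 1000 mL/L = 569.97 mL.
R = (PIP − Pplat)/V̇ = (22.3 − 18.2) / 0.6333 = 4.1/0.6333 = 6.474 cmH2O·s/L.
C = Vt/(Pplat − PEEP) = 569.97 / (18.2 − 7) = 569.97/11.2 = 50.89 mL/cmH2O.
τ = R × C = 6.474 × 0.05089 L/cmH2O = 0.3295 s.
Fraction remaining = e^(−Te/τ) = e^(−0.36/0.3295) = 0.3354; trapped volume = 569.97 × 0.3354 = 191.17 mL.
Additional alveolar pressure from trapping ≈ V_trapped / C = 191.17 / 50.89 = 3.757 cmH2O.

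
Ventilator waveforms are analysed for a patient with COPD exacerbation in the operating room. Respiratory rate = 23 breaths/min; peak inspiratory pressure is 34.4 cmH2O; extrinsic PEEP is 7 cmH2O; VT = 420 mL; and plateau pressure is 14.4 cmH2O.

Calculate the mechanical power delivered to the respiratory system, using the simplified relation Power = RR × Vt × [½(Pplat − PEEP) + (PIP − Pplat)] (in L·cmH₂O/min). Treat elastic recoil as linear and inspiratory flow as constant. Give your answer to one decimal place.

228.9

Per-breath work = Vt × [½(Pplat−PEEP) + (PIP−Pplat)] = 0.420 × [0.5×7.4 + 20.0] = 0.420 × 23.7 = 9.954 L·cmH2O.
Power = 23 × 9.954 = 228.94 L·cmH2O/min.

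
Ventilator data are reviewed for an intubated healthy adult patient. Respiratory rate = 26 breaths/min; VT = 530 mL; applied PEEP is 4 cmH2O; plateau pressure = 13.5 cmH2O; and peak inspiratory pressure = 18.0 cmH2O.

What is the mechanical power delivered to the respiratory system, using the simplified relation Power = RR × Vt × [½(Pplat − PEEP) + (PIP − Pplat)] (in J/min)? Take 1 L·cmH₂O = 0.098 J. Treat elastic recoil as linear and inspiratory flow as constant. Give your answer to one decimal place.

12.5

Per-breath work = Vt × [½(Pplat−PEEP) + (PIP−Pplat)] = 0.530 × [0.5×9.5 + 4.5] = 0.530 × 9.25 = 4.903 L·cmH2O.
Power = 26 × 4.903 = 127.48 L·cmH2O/min.
× 0.098 J/(L·cmH2O) → 12.493 J/min.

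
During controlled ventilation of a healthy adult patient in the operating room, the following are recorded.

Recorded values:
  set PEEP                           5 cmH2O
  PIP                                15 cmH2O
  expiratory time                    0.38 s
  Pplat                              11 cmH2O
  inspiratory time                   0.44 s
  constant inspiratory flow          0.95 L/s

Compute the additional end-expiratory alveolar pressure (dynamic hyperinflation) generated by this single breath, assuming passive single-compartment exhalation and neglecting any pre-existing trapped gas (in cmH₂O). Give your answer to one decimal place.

Vt = flow × Ti = 0.95 L/s × 0.44 s × 1000 mL/L = 418.0 mL.
R = (PIP − Pplat)/V̇ = (15 − 11) / 0.95 = 4.0/0.95 = 4.211 cmH2O·s/L.
C = Vt/(Pplat − PEEP) = 418.0 / (11 − 5) = 418.0/6.0 = 69.667 mL/cmH2O.
τ = R × C = 4.211 × 0.06967 L/cmH2O = 0.2934 s.
Fraction remaining = e^(−Te/τ) = e^(−0.38/0.2934) = 0.2739; trapped volume = 418.0 × 0.2739 = 114.49 mL.
Additional alveolar pressure from trapping ≈ V_trapped / C = 114.49 / 69.667 = 1.643 cmH2O.

1.6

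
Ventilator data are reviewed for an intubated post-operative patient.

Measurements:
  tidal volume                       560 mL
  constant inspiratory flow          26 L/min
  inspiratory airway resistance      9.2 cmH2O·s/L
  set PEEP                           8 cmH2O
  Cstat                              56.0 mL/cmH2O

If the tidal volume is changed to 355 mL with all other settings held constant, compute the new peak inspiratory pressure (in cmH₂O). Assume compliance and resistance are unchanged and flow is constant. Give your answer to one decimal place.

Flow: 26 L/min ÷ 60 = 0.4333 L/s.
PIP = Vt/C + R·V̇ + PEEP (constant-flow equation of motion).
Only the elastic term changes: ΔPIP = ΔVt / C = (355 − 560) / 56.0 = -3.661 cmH2O.
Original PIP = 560/56.0 + 9.2×0.4333 + 8 = 21.986 cmH2O; new PIP = 21.986 + (-3.661) = 18.325 cmH2O.

18.3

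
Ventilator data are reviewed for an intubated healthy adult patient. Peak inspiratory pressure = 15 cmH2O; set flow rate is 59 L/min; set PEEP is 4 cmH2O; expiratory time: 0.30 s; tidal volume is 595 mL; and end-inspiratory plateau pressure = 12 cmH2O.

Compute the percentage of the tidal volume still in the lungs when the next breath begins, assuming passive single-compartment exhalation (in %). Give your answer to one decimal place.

26.7

Flow: 59 L/min ÷ 60 = 0.9833 L/s.
R = (PIP − Pplat)/V̇ = (15 − 12) / 0.9833 = 3.0/0.9833 = 3.051 cmH2O·s/L.
C = Vt/(Pplat − PEEP) = 595.0 / (12 − 4) = 595.0/8.0 = 74.375 mL/cmH2O.
τ = R × C = 3.051 × 0.07438 L/cmH2O = 0.2269 s.
Fraction remaining at end-expiration = e^(−Te/τ) = e^(−0.30/0.2269) = 0.2666 → 26.66%.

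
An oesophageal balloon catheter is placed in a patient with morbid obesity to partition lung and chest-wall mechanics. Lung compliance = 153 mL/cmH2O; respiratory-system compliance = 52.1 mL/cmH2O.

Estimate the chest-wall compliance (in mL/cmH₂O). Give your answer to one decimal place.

1/Ccw = 1/Crs − 1/CL.
1/Ccw = 1/52.1 − 1/153 = 0.01266.
Ccw = 78.989 mL/cmH2O.

79.0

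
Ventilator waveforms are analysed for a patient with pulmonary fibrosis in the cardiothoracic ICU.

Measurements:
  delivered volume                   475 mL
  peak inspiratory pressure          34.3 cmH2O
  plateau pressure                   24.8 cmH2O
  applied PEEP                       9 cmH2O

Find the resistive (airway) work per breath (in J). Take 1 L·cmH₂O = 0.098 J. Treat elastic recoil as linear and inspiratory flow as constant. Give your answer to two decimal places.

With constant inspiratory flow the resistive pressure is constant at PIP − Pplat = 34.3 − 24.8 = 9.5 cmH2O, so resistive work = 9.5 × 0.475 = 4.513 L·cmH2O.
× 0.098 J/(L·cmH2O) → 0.4423 J.

0.44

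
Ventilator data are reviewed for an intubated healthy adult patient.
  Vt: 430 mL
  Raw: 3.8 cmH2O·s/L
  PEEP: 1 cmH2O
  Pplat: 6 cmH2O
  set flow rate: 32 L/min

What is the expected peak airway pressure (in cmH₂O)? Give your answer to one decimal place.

Flow: 32 L/min ÷ 60 = 0.5333 L/s.
PIP = Pplat + Raw × flow = 6 + 3.8 × 0.5333 = 6 + 2.027 = 8.027 cmH2O.

8.0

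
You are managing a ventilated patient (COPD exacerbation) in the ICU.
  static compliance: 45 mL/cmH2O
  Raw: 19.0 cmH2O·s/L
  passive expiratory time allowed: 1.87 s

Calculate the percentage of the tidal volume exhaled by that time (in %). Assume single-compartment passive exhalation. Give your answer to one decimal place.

τ = R × C = 19.0 × 45 mL/cmH2O = 19.0 × 0.045 L/cmH2O = 0.855 s.
Passive exhalation: V(t)/V₀ = e^(−t/τ) = e^(−1.87/0.855) = 0.1122.
Fraction exhaled = 1 − 0.1122 = 0.8878 → 88.78%.

88.8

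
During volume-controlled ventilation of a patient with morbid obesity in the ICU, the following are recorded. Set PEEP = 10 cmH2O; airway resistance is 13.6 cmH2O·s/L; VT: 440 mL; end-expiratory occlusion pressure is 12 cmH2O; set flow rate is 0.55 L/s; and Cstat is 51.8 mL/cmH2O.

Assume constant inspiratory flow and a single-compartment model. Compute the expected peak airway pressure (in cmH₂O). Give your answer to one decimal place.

28.0

Total PEEP = 12 cmH2O (set 10 + intrinsic 2); this is the baseline alveolar pressure.
Equation of motion (constant flow): PIP = Vt/C + R·V̇ + PEEP.
PIP = 440/51.8 + 13.6×0.55 + 12 = 8.494 + 7.48 + 12 = 27.974 cmH2O.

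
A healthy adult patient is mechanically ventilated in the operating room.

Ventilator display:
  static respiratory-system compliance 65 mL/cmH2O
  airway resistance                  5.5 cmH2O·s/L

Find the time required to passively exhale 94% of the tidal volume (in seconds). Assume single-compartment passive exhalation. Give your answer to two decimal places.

τ = R × C = 5.5 × 65 mL/cmH2O = 5.5 × 0.065 L/cmH2O = 0.3575 s.
Exhaled fraction f = 1 − e^(−t/τ) → t = −τ·ln(1 − f) = −0.3575·ln(0.06) = 1.006 s.

1.01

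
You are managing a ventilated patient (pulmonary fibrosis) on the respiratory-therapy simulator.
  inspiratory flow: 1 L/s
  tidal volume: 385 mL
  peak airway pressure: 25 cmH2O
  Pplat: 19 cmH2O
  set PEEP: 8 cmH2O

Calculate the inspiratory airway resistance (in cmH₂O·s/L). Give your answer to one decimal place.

Raw = (PIP − Pplat) / flow = (25 − 19) / 1 = 6.0 / 1 = 6.0 cmH2O·s/L.

6.0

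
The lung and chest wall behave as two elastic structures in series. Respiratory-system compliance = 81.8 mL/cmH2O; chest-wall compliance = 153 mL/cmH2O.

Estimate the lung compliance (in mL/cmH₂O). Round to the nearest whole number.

1/CL = 1/Crs − 1/Ccw.
1/CL = 1/81.8 − 1/153 = 0.005689.
CL = 175.78 mL/cmH2O.

176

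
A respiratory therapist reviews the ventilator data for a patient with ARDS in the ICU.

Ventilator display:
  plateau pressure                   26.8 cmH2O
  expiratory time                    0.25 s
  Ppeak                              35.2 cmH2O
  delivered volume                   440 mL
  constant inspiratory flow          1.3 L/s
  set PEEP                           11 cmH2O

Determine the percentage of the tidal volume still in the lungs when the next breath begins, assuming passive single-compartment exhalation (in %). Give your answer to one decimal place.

24.9

R = (PIP − Pplat)/V̇ = (35.2 − 26.8) / 1.3 = 8.4/1.3 = 6.462 cmH2O·s/L.
C = Vt/(Pplat − PEEP) = 440.0 / (26.8 − 11) = 440.0/15.8 = 27.848 mL/cmH2O.
τ = R × C = 6.462 × 0.02785 L/cmH2O = 0.18 s.
Fraction remaining at end-expiration = e^(−Te/τ) = e^(−0.25/0.18) = 0.2494 → 24.94%.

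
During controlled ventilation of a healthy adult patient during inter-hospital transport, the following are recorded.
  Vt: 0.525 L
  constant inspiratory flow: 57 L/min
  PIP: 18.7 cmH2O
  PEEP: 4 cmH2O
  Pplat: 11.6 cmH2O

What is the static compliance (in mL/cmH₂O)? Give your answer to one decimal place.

Cstat = Vt / (Pplat − PEEP) = 525 / (11.6 − 4) = 525 / 7.6 = 69.079 mL/cmH2O.

69.1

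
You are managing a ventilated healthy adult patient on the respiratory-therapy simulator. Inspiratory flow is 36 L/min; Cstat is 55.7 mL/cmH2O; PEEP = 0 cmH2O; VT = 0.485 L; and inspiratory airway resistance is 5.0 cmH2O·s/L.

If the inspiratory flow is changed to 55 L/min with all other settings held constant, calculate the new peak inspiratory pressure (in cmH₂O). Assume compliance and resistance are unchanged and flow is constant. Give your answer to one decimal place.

Flow: 36 L/min ÷ 60 = 0.6 L/s.
New flow: 55 L/min ÷ 60 = 0.9167 L/s.
PIP = Vt/C + R·V̇ + PEEP (constant-flow equation of motion).
Only the resistive term changes: ΔPIP = R × ΔV̇ = 5.0 × (0.9167 − 0.6) = 5.0 × 0.3167 = 1.584 cmH2O.
Original PIP = 485/55.7 + 5.0×0.6 + 0 = 11.707 cmH2O; new PIP = 11.707 + (1.584) = 13.291 cmH2O.

13.3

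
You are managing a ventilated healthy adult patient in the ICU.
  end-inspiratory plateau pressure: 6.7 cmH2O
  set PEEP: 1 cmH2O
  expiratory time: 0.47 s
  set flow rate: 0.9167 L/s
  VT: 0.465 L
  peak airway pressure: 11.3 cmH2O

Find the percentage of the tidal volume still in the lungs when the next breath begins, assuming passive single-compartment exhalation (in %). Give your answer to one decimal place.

R = (PIP − Pplat)/V̇ = (11.3 − 6.7) / 0.9167 = 4.6/0.9167 = 5.018 cmH2O·s/L.
C = Vt/(Pplat − PEEP) = 465.0 / (6.7 − 1) = 465.0/5.7 = 81.579 mL/cmH2O.
τ = R × C = 5.018 × 0.08158 L/cmH2O = 0.4094 s.
Fraction remaining at end-expiration = e^(−Te/τ) = e^(−0.47/0.4094) = 0.3173 → 31.73%.

31.7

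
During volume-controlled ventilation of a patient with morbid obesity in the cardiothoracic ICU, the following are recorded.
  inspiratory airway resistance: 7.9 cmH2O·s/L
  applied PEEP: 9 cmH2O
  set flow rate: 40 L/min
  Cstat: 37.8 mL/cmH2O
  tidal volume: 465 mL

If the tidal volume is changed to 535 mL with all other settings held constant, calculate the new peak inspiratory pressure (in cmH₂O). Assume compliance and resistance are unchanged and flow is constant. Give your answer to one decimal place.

28.4

Flow: 40 L/min ÷ 60 = 0.6667 L/s.
PIP = Vt/C + R·V̇ + PEEP (constant-flow equation of motion).
Only the elastic term changes: ΔPIP = ΔVt / C = (535 − 465) / 37.8 = 1.852 cmH2O.
Original PIP = 465/37.8 + 7.9×0.6667 + 9 = 26.569 cmH2O; new PIP = 26.569 + (1.852) = 28.421 cmH2O.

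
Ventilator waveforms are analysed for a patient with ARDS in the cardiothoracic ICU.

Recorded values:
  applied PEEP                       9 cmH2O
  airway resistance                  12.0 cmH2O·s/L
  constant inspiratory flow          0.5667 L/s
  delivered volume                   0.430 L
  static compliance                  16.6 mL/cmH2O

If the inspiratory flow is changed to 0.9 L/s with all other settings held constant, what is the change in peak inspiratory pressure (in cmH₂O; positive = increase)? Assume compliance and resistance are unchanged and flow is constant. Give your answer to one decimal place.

4.0

PIP = Vt/C + R·V̇ + PEEP (constant-flow equation of motion).
Only the resistive term changes: ΔPIP = R × ΔV̇ = 12.0 × (0.9 − 0.5667) = 12.0 × 0.3333 = 4.0 cmH2O.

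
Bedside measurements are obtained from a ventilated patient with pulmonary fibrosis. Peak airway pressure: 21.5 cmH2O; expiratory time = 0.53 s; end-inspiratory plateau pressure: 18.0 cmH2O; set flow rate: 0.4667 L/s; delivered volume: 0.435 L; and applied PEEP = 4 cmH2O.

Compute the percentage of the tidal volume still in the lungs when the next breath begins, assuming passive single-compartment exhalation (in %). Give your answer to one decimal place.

R = (PIP − Pplat)/V̇ = (21.5 − 18.0) / 0.4667 = 3.5/0.4667 = 7.499 cmH2O·s/L.
C = Vt/(Pplat − PEEP) = 435.0 / (18.0 − 4) = 435.0/14.0 = 31.071 mL/cmH2O.
τ = R × C = 7.499 × 0.03107 L/cmH2O = 0.233 s.
Fraction remaining at end-expiration = e^(−Te/τ) = e^(−0.53/0.233) = 0.1028 → 10.28%.

10.3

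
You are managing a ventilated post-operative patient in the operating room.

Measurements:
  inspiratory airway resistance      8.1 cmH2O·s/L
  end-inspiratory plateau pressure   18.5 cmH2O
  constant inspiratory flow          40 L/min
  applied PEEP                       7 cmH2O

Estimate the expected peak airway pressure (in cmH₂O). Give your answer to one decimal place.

23.9

Flow: 40 L/min ÷ 60 = 0.6667 L/s.
PIP = Pplat + Raw × flow = 18.5 + 8.1 × 0.6667 = 18.5 + 5.4 = 23.9 cmH2O.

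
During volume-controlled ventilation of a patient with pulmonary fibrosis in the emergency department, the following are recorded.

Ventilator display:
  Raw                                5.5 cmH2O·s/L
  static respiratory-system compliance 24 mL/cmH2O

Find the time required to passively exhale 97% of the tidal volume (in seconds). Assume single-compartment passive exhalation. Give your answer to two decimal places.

0.46

τ = R × C = 5.5 × 24 mL/cmH2O = 5.5 × 0.024 L/cmH2O = 0.132 s.
Exhaled fraction f = 1 − e^(−t/τ) → t = −τ·ln(1 − f) = −0.132·ln(0.03) = 0.4629 s.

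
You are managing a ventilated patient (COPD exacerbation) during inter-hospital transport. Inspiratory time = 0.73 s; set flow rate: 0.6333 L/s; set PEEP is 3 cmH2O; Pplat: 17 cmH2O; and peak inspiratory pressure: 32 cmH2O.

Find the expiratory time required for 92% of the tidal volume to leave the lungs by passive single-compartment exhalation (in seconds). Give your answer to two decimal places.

1.98

Vt = flow × Ti = 0.6333 L/s × 0.73 s × 1000 mL/L = 462.31 mL.
R = (PIP − Pplat)/V̇ = (32 − 17) / 0.6333 = 15.0/0.6333 = 23.685 cmH2O·s/L.
C = Vt/(Pplat − PEEP) = 462.31 / (17 − 3) = 462.31/14.0 = 33.022 mL/cmH2O.
τ = R × C = 23.685 × 0.03302 L/cmH2O = 0.7821 s.
t = −τ·ln(1 − 0.92) = −0.7821·ln(0.08) = 1.975 s.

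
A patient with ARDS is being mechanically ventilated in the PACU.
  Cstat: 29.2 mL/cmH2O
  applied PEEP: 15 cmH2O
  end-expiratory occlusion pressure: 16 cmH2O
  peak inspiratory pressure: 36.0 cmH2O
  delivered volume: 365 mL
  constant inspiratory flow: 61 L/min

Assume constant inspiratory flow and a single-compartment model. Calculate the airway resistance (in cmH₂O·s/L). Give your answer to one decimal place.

Flow: 61 L/min ÷ 60 = 1.0167 L/s.
Total PEEP = 16 cmH2O (set 15 + intrinsic 1); this is the baseline alveolar pressure.
Equation of motion (constant flow): PIP = Vt/C + R·V̇ + PEEP.
R·V̇ = PIP − Vt/C − PEEP = 36.0 − 365/29.2 − 16 = 36.0 − 12.5 − 16 = 7.5 cmH2O.
R = 7.5 / 1.0167 = 7.377 cmH2O·s/L.

7.4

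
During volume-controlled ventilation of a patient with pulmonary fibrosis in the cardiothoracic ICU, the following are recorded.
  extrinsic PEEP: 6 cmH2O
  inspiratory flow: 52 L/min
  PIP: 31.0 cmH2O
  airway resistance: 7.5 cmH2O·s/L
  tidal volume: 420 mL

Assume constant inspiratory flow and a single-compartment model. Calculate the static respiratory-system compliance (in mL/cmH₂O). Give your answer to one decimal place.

Flow: 52 L/min ÷ 60 = 0.8667 L/s.
Equation of motion (constant flow): PIP = Vt/C + R·V̇ + PEEP.
Vt/C = PIP − R·V̇ − PEEP = 31.0 − 7.5×0.8667 − 6 = 31.0 − 6.5 − 6 = 18.5 cmH2O.
C = Vt / 18.5 = 420 / 18.5 = 22.703 mL/cmH2O.

22.7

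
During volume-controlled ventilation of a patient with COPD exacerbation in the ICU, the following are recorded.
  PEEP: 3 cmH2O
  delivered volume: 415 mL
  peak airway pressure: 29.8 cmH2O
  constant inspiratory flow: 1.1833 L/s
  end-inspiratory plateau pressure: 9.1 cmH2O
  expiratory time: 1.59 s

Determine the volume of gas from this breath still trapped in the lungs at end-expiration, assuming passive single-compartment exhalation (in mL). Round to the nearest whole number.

109

R = (PIP − Pplat)/V̇ = (29.8 − 9.1) / 1.1833 = 20.7/1.1833 = 17.493 cmH2O·s/L.
C = Vt/(Pplat − PEEP) = 415.0 / (9.1 − 3) = 415.0/6.1 = 68.033 mL/cmH2O.
τ = R × C = 17.493 × 0.06803 L/cmH2O = 1.19 s.
Fraction remaining = e^(−Te/τ) = e^(−1.59/1.19) = 0.2629.
Trapped volume = 415.0 × 0.2629 = 109.1 mL.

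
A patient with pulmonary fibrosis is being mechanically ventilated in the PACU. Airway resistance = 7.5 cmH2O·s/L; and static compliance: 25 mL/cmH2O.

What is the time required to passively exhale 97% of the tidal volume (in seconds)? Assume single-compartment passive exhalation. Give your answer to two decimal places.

τ = R × C = 7.5 × 25 mL/cmH2O = 7.5 × 0.025 L/cmH2O = 0.1875 s.
Exhaled fraction f = 1 − e^(−t/τ) → t = −τ·ln(1 − f) = −0.1875·ln(0.03) = 0.6575 s.

0.66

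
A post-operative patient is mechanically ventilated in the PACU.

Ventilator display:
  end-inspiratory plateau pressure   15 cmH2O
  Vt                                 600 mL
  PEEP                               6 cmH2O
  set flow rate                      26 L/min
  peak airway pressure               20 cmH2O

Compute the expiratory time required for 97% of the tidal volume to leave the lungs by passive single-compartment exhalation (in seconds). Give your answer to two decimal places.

Flow: 26 L/min ÷ 60 = 0.4333 L/s.
R = (PIP − Pplat)/V̇ = (20 − 15) / 0.4333 = 5.0/0.4333 = 11.539 cmH2O·s/L.
C = Vt/(Pplat − PEEP) = 600.0 / (15 − 6) = 600.0/9.0 = 66.667 mL/cmH2O.
τ = R × C = 11.539 × 0.06667 L/cmH2O = 0.7693 s.
t = −τ·ln(1 − 0.97) = −0.7693·ln(0.03) = 2.698 s.

2.70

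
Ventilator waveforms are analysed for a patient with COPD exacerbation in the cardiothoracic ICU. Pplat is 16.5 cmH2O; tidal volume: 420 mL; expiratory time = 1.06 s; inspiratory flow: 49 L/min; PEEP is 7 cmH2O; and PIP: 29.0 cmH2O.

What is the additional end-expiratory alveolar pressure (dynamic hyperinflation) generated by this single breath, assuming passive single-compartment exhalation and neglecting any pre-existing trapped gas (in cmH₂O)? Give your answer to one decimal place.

2.0

Flow: 49 L/min ÷ 60 = 0.8167 L/s.
R = (PIP − Pplat)/V̇ = (29.0 − 16.5) / 0.8167 = 12.5/0.8167 = 15.305 cmH2O·s/L.
C = Vt/(Pplat − PEEP) = 420.0 / (16.5 − 7) = 420.0/9.5 = 44.211 mL/cmH2O.
τ = R × C = 15.305 × 0.04421 L/cmH2O = 0.6766 s.
Fraction remaining = e^(−Te/τ) = e^(−1.06/0.6766) = 0.2087; trapped volume = 420.0 × 0.2087 = 87.654 mL.
Additional alveolar pressure from trapping ≈ V_trapped / C = 87.654 / 44.211 = 1.983 cmH2O.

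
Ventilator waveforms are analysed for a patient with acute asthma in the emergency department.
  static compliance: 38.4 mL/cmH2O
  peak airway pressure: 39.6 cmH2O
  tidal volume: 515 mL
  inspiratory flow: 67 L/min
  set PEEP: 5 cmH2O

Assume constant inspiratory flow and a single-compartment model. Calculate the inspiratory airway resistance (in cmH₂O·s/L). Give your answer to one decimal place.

19.0

Flow: 67 L/min ÷ 60 = 1.1167 L/s.
Equation of motion (constant flow): PIP = Vt/C + R·V̇ + PEEP.
R·V̇ = PIP − Vt/C − PEEP = 39.6 − 515/38.4 − 5 = 39.6 − 13.411 − 5 = 21.189 cmH2O.
R = 21.189 / 1.1167 = 18.975 cmH2O·s/L.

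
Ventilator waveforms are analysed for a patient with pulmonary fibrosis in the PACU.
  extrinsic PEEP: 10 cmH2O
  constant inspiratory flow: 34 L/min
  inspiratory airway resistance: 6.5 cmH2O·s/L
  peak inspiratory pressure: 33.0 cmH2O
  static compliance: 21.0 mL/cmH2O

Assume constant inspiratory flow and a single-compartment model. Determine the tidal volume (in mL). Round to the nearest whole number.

406

Flow: 34 L/min ÷ 60 = 0.5667 L/s.
Equation of motion (constant flow): PIP = Vt/C + R·V̇ + PEEP.
Vt/C = PIP − R·V̇ − PEEP = 33.0 − 3.684 − 10 = 19.316 cmH2O.
Vt = C × 19.316 = 21.0 × 19.316 = 405.64 mL.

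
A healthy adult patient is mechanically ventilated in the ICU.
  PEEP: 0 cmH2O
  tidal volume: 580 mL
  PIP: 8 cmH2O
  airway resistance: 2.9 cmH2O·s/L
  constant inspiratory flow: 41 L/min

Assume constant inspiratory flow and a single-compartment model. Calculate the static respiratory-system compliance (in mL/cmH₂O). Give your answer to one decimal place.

Flow: 41 L/min ÷ 60 = 0.6833 L/s.
Equation of motion (constant flow): PIP = Vt/C + R·V̇ + PEEP.
Vt/C = PIP − R·V̇ − PEEP = 8 − 2.9×0.6833 − 0 = 8 − 1.982 − 0 = 6.018 cmH2O.
C = Vt / 6.018 = 580 / 6.018 = 96.378 mL/cmH2O.

96.4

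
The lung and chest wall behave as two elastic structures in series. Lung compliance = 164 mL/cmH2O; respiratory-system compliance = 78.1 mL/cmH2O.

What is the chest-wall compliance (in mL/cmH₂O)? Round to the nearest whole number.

149

1/Ccw = 1/Crs − 1/CL.
1/Ccw = 1/78.1 − 1/164 = 0.006707.
Ccw = 149.1 mL/cmH2O.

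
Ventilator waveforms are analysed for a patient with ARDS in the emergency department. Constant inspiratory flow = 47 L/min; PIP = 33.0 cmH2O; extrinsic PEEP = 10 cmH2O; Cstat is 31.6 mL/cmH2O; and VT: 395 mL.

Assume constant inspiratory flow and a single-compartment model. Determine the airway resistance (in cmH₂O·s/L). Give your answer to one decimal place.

13.4

Flow: 47 L/min ÷ 60 = 0.7833 L/s.
Equation of motion (constant flow): PIP = Vt/C + R·V̇ + PEEP.
R·V̇ = PIP − Vt/C − PEEP = 33.0 − 395/31.6 − 10 = 33.0 − 12.5 − 10 = 10.5 cmH2O.
R = 10.5 / 0.7833 = 13.405 cmH2O·s/L.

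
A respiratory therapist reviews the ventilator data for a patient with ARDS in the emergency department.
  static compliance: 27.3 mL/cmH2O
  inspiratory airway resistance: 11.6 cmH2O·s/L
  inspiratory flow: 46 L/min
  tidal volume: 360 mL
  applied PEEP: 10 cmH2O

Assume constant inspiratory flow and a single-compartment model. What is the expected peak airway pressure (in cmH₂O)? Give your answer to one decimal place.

Flow: 46 L/min ÷ 60 = 0.7667 L/s.
Equation of motion (constant flow): PIP = Vt/C + R·V̇ + PEEP.
PIP = 360/27.3 + 11.6×0.7667 + 10 = 13.187 + 8.894 + 10 = 32.081 cmH2O.

32.1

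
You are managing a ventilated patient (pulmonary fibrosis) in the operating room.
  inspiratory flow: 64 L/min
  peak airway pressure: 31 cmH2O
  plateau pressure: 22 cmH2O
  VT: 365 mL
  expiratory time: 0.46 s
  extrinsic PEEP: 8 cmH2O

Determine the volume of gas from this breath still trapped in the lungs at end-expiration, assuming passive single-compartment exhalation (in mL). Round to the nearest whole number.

45

Flow: 64 L/min ÷ 60 = 1.0667 L/s.
R = (PIP − Pplat)/V̇ = (31 − 22) / 1.0667 = 9.0/1.0667 = 8.437 cmH2O·s/L.
C = Vt/(Pplat − PEEP) = 365.0 / (22 − 8) = 365.0/14.0 = 26.071 mL/cmH2O.
τ = R × C = 8.437 × 0.02607 L/cmH2O = 0.22 s.
Fraction remaining = e^(−Te/τ) = e^(−0.46/0.22) = 0.1236.
Trapped volume = 365.0 × 0.1236 = 45.114 mL.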